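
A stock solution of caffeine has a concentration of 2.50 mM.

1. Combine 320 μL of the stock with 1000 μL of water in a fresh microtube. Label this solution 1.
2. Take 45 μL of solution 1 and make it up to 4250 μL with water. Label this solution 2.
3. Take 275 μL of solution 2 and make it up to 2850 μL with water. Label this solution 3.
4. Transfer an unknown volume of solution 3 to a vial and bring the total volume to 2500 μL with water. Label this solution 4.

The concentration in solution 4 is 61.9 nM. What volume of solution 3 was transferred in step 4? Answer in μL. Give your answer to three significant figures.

Step 1: 320 μL + 1000 μL = 1320 μL total → factor 1320/320 = 4.125
Step 2: 45 μL brought to 4250 μL → factor 4250/45 = 94.444
Step 3: 275 μL brought to 2850 μL → factor 2850/275 = 10.364
Step 4: v brought to 2500 μL → factor = 2500 μL/v
Product of known-step factors = 4037.5
Overall factor = 2.50 mM / (61.9 nM) = 40388
Step-4 factor = 40388 / 4037.5 = 10.003
v = 2500 μL / 10.003 = 250 μL

250 μL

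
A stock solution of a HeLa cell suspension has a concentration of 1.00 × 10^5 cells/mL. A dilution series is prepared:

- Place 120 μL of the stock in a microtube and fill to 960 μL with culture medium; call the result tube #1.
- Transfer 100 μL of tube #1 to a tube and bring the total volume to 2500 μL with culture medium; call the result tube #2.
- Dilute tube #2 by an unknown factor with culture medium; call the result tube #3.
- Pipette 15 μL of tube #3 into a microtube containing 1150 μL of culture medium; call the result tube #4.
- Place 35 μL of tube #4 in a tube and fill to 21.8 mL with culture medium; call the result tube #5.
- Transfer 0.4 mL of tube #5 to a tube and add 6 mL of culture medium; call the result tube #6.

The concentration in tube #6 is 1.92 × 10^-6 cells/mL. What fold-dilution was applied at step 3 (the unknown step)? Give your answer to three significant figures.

336-fold

Step 1: 120 μL brought to 960 μL → factor 960/120 = 8
Step 2: 100 μL brought to 2500 μL → factor 2500/100 = 25
Step 3: unknown factor x
Step 4: 15 μL + 1150 μL = 1165 μL total → factor 1165/15 = 77.667
Step 5: 35 μL brought to 21.8 mL → factor 21800/35 = 622.86
Step 6: 0.4 mL + 6 mL = 6.4 mL total → factor 6.4/0.4 = 16
Product of known-step factors = 1.548 × 10^8
Overall factor = 1.00 × 10^5 cells/mL / (1.92 × 10^-6 cells/mL) = 5.2083 × 10^10
x = 5.2083 × 10^10 / 1.548 × 10^8 = 336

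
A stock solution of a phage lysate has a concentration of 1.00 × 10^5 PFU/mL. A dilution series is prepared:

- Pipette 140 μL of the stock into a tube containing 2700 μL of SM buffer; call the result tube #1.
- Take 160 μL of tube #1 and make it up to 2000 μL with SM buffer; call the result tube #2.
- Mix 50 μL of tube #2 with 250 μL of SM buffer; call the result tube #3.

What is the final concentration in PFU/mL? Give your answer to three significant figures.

65.7 PFU/mL

Step 1: 140 μL + 2700 μL = 2840 μL total → factor 2840/140 = 20.286
Step 2: 160 μL brought to 2000 μL → factor 2000/160 = 12.5
Step 3: 50 μL + 250 μL = 300 μL total → factor 300/50 = 6
Overall dilution factor = 20.286 × 12.5 × 6 = 1521.4
Final = 1.00 × 10^5 PFU/mL / 1521.4 = 65.7 PFU/mL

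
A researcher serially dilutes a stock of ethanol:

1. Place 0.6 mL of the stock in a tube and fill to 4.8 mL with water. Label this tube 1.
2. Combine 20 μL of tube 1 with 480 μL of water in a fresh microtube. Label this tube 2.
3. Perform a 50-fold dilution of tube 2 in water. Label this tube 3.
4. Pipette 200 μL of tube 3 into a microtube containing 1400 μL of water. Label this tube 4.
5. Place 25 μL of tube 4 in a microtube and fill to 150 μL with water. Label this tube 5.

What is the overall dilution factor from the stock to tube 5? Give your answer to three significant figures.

4.80 × 10^5

Step 1: 0.6 mL brought to 4.8 mL → factor 4.8/0.6 = 8
Step 2: 20 μL + 480 μL = 500 μL total → factor 500/20 = 25
Step 3: 50-fold → factor 50
Step 4: 200 μL + 1400 μL = 1600 μL total → factor 1600/200 = 8
Step 5: 25 μL brought to 150 μL → factor 150/25 = 6
Overall dilution factor = 8 × 25 × 50 × 8 × 6 = 4.8 × 10^5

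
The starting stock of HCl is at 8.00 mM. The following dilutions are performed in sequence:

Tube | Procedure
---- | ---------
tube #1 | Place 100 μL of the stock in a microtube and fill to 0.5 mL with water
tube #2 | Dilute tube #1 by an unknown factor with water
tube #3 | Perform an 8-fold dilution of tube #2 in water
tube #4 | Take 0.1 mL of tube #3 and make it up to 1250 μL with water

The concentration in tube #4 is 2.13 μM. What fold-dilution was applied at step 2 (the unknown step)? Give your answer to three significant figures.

7.51-fold

Step 1: 100 μL brought to 0.5 mL → factor 500/100 = 5
Step 2: unknown factor x
Step 3: 8-fold → factor 8
Step 4: 0.1 mL brought to 1250 μL → factor 1.25/0.1 = 12.5
Product of known-step factors = 500
Overall factor = 8.00 mM / (2.13 μM) = 3755.9
x = 3755.9 / 500 = 7.51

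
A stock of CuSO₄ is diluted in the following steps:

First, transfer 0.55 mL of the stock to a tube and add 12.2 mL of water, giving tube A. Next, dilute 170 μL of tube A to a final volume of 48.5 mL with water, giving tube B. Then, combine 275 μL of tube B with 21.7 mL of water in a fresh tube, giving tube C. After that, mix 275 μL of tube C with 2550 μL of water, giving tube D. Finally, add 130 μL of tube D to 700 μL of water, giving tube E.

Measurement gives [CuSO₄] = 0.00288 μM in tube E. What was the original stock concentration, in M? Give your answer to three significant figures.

Step 1: 0.55 mL + 12.2 mL = 12.75 mL total → factor 12.75/0.55 = 23.182
Step 2: 170 μL brought to 48.5 mL → factor 48500/170 = 285.29
Step 3: 275 μL + 21.7 mL = 21975 μL total → factor 21975/275 = 79.909
Step 4: 275 μL + 2550 μL = 2825 μL total → factor 2825/275 = 10.273
Step 5: 130 μL + 700 μL = 830 μL total → factor 830/130 = 6.3846
Overall dilution factor = 23.182 × 285.29 × 79.909 × 10.273 × 6.3846 = 3.4662 × 10^7
Stock = 0.00288 μM × 3.4662 × 10^7 = 9.983 × 10^4 μM = 0.0998 M

0.0998 M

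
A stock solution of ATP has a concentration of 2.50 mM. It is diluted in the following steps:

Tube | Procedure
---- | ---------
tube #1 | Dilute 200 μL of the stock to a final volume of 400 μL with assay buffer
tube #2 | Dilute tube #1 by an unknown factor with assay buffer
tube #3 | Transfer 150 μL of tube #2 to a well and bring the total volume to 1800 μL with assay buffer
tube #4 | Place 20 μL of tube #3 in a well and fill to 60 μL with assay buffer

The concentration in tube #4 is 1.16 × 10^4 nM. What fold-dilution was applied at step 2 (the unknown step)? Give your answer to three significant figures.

2.99-fold

Step 1: 200 μL brought to 400 μL → factor 400/200 = 2
Step 2: unknown factor x
Step 3: 150 μL brought to 1800 μL → factor 1800/150 = 12
Step 4: 20 μL brought to 60 μL → factor 60/20 = 3
Product of known-step factors = 72
Overall factor = 2.50 mM / (1.16 × 10^4 nM) = 215.52
x = 215.52 / 72 = 2.99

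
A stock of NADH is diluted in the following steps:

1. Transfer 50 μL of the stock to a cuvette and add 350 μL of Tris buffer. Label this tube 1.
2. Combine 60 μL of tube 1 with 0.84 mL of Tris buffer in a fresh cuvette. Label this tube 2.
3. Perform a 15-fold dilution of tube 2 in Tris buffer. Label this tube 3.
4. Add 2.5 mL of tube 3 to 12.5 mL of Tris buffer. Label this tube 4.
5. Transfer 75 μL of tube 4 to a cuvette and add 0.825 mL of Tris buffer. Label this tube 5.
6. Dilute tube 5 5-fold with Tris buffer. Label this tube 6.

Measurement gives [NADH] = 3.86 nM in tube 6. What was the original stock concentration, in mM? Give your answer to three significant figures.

Step 1: 50 μL + 350 μL = 400 μL total → factor 400/50 = 8
Step 2: 60 μL + 0.84 mL = 900 μL total → factor 900/60 = 15
Step 3: 15-fold → factor 15
Step 4: 2.5 mL + 12.5 mL = 15 mL total → factor 15/2.5 = 6
Step 5: 75 μL + 0.825 mL = 900 μL total → factor 900/75 = 12
Step 6: 5-fold → factor 5
Overall dilution factor = 8 × 15 × 15 × 6 × 12 × 5 = 6.48 × 10^5
Stock = 3.86 nM × 6.48 × 10^5 = 2.501 × 10^6 nM = 2.50 mM

2.50 mM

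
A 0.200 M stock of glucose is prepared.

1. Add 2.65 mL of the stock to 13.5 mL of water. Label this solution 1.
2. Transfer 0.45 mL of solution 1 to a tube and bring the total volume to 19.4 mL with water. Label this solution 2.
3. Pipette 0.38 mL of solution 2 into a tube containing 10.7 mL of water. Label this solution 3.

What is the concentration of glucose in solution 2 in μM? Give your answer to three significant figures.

761 μM

Step 1: 2.65 mL + 13.5 mL = 16.15 mL total → factor 16.15/2.65 = 6.0943
Step 2: 0.45 mL brought to 19.4 mL → factor 19.4/0.45 = 43.111
Dilution factor through solution 2 = 6.0943 × 43.111 = 262.73
[solution 2] = 0.200 M / 262.73 = 0.0007612 M = 761 μM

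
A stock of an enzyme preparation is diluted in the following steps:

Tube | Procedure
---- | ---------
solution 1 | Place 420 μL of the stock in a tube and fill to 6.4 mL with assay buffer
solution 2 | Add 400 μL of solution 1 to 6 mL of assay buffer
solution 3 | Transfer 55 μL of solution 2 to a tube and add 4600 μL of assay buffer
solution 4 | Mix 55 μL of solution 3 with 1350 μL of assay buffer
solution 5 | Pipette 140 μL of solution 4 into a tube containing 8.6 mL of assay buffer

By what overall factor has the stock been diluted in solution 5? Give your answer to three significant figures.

3.29 × 10^7

Step 1: 420 μL brought to 6.4 mL → factor 6400/420 = 15.238
Step 2: 400 μL + 6 mL = 6400 μL total → factor 6400/400 = 16
Step 3: 55 μL + 4600 μL = 4655 μL total → factor 4655/55 = 84.636
Step 4: 55 μL + 1350 μL = 1405 μL total → factor 1405/55 = 25.545
Step 5: 140 μL + 8.6 mL = 8740 μL total → factor 8740/140 = 62.429
Overall dilution factor = 15.238 × 16 × 84.636 × 25.545 × 62.429 = 3.2908 × 10^7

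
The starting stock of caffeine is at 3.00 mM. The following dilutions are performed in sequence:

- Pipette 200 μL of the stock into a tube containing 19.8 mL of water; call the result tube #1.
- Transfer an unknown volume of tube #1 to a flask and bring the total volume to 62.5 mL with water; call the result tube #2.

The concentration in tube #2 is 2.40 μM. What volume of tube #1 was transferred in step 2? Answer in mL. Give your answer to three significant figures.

Step 1: 200 μL + 19.8 mL = 20000 μL total → factor 20000/200 = 100
Step 2: v brought to 62.5 mL → factor = 62.5 mL/v
Product of known-step factors = 100
Overall factor = 3.00 mM / (2.40 μM) = 1250
Step-2 factor = 1250 / 100 = 12.5
v = 62.5 mL / 12.5 = 5.00 mL

5.00 mL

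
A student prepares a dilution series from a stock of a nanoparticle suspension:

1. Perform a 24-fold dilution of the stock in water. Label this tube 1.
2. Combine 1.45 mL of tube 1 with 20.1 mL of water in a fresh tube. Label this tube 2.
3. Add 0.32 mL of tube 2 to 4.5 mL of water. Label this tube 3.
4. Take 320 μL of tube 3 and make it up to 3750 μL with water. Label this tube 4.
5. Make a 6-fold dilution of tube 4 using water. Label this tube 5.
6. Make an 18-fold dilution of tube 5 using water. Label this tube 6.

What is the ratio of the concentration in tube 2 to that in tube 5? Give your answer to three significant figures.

Step 1: 24-fold → factor 24
Step 2: 1.45 mL + 20.1 mL = 21.55 mL total → factor 21.55/1.45 = 14.862
Step 3: 0.32 mL + 4.5 mL = 4.82 mL total → factor 4.82/0.32 = 15.062
Step 4: 320 μL brought to 3750 μL → factor 3750/320 = 11.719
Step 5: 6-fold → factor 6
Dilution factor to tube 2 = 356.69; to tube 5 = 3.7776 × 10^5
[tube 2]/[tube 5] = (factor to tube 5)/(factor to tube 2) = 3.7776 × 10^5/356.69 = 1.06 × 10^3

1.06 × 10^3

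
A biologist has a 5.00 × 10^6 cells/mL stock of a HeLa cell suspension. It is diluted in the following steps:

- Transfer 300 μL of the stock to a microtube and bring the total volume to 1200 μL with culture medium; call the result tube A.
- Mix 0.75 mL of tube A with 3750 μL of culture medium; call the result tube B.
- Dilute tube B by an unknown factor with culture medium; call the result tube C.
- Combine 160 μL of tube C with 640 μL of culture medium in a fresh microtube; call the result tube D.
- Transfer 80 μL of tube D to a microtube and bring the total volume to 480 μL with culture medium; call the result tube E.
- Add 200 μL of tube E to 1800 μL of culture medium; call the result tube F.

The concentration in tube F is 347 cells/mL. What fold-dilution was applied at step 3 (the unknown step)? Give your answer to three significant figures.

2.00-fold

Step 1: 300 μL brought to 1200 μL → factor 1200/300 = 4
Step 2: 0.75 mL + 3750 μL = 4.5 mL total → factor 4.5/0.75 = 6
Step 3: unknown factor x
Step 4: 160 μL + 640 μL = 800 μL total → factor 800/160 = 5
Step 5: 80 μL brought to 480 μL → factor 480/80 = 6
Step 6: 200 μL + 1800 μL = 2000 μL total → factor 2000/200 = 10
Product of known-step factors = 7200
Overall factor = 5.00 × 10^6 cells/mL / (347 cells/mL) = 14409
x = 14409 / 7200 = 2.00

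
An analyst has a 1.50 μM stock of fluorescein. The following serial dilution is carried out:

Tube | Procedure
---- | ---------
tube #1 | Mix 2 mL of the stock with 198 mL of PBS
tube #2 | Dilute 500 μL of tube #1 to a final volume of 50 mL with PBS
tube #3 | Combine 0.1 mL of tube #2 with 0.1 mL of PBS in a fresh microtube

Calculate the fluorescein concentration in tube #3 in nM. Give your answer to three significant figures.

Step 1: 2 mL + 198 mL = 200 mL total → factor 200/2 = 100
Step 2: 500 μL brought to 50 mL → factor 50000/500 = 100
Step 3: 0.1 mL + 0.1 mL = 0.2 mL total → factor 0.2/0.1 = 2
Dilution factor through tube #3 = 100 × 100 × 2 = 20000
[tube #3] = 1.50 μM / 20000 = 7.500 × 10^-5 μM = 0.0750 nM

0.0750 nM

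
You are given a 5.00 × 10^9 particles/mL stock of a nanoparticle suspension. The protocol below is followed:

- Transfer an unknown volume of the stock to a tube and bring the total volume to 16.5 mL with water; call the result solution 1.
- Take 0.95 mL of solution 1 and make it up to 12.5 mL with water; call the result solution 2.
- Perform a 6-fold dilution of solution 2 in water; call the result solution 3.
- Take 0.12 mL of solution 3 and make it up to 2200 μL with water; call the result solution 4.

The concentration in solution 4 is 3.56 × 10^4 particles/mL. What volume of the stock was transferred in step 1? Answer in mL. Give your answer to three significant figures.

Step 1: v brought to 16.5 mL → factor = 16.5 mL/v
Step 2: 0.95 mL brought to 12.5 mL → factor 12.5/0.95 = 13.158
Step 3: 6-fold → factor 6
Step 4: 0.12 mL brought to 2200 μL → factor 2.2/0.12 = 18.333
Product of known-step factors = 1447.4
Overall factor = 5.00 × 10^9 particles/mL / (3.56 × 10^4 particles/mL) = 1.4045 × 10^5
Step-1 factor = 1.4045 × 10^5 / 1447.4 = 97.038
v = 16.5 mL / 97.038 = 0.170 mL

0.170 mL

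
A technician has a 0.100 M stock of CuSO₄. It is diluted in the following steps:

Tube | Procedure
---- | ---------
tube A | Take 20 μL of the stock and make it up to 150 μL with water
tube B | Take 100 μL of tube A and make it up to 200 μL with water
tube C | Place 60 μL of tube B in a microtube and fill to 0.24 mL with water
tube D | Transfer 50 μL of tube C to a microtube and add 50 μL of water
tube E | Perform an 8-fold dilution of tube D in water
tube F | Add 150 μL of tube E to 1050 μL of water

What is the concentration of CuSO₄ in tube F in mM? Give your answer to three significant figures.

Step 1: 20 μL brought to 150 μL → factor 150/20 = 7.5
Step 2: 100 μL brought to 200 μL → factor 200/100 = 2
Step 3: 60 μL brought to 0.24 mL → factor 240/60 = 4
Step 4: 50 μL + 50 μL = 100 μL total → factor 100/50 = 2
Step 5: 8-fold → factor 8
Step 6: 150 μL + 1050 μL = 1200 μL total → factor 1200/150 = 8
Overall dilution factor = 7.5 × 2 × 4 × 2 × 8 × 8 = 7680
Final = 0.100 M / 7680 = 1.302 × 10^-5 M = 0.0130 mM

0.0130 mM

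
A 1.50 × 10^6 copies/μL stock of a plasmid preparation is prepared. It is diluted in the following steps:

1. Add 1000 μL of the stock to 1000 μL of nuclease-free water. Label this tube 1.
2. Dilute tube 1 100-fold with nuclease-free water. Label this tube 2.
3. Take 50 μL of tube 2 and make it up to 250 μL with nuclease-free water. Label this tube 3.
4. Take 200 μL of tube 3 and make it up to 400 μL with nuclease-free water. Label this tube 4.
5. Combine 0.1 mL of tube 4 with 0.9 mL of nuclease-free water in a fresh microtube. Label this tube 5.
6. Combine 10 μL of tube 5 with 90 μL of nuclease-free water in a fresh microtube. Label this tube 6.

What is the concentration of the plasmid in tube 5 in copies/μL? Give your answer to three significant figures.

75.0 copies/μL

Step 1: 1000 μL + 1000 μL = 2000 μL total → factor 2000/1000 = 2
Step 2: 100-fold → factor 100
Step 3: 50 μL brought to 250 μL → factor 250/50 = 5
Step 4: 200 μL brought to 400 μL → factor 400/200 = 2
Step 5: 0.1 mL + 0.9 mL = 1 mL total → factor 1/0.1 = 10
Dilution factor through tube 5 = 2 × 100 × 5 × 2 × 10 = 20000
[tube 5] = 1.50 × 10^6 copies/μL / 20000 = 75.0 copies/μL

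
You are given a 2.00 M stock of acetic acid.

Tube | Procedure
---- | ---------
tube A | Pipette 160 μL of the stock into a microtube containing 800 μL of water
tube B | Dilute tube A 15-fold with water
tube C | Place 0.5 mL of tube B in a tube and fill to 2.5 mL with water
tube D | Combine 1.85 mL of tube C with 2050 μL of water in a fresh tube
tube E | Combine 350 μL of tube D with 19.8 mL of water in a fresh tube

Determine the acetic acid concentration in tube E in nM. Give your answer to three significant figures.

3.66 × 10^4 nM

Step 1: 160 μL + 800 μL = 960 μL total → factor 960/160 = 6
Step 2: 15-fold → factor 15
Step 3: 0.5 mL brought to 2.5 mL → factor 2.5/0.5 = 5
Step 4: 1.85 mL + 2050 μL = 3.9 mL total → factor 3.9/1.85 = 2.1081
Step 5: 350 μL + 19.8 mL = 20150 μL total → factor 20150/350 = 57.571
Overall dilution factor = 6 × 15 × 5 × 2.1081 × 57.571 = 54615
Final = 2.00 M / 54615 = 3.662 × 10^-5 M = 3.66 × 10^4 nM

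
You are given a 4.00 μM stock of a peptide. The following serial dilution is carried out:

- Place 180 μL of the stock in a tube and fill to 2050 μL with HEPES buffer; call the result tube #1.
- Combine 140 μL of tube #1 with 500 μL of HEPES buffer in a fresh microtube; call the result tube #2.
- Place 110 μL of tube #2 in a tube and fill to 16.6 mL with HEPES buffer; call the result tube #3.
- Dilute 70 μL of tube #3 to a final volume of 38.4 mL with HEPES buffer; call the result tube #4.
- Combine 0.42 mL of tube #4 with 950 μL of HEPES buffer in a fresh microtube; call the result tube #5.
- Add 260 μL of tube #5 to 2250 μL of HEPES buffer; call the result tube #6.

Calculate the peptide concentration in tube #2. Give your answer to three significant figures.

0.0768 μM

Step 1: 180 μL brought to 2050 μL → factor 2050/180 = 11.389
Step 2: 140 μL + 500 μL = 640 μL total → factor 640/140 = 4.5714
Dilution factor through tube #2 = 11.389 × 4.5714 = 52.063
[tube #2] = 4.00 μM / 52.063 = 0.0768 μM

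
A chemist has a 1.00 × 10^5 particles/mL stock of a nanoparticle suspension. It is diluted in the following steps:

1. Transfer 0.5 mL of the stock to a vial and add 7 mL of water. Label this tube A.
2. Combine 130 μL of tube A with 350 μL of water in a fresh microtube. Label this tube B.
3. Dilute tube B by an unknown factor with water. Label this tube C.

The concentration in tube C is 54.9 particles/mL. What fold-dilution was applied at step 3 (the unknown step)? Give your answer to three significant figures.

32.9-fold

Step 1: 0.5 mL + 7 mL = 7.5 mL total → factor 7.5/0.5 = 15
Step 2: 130 μL + 350 μL = 480 μL total → factor 480/130 = 3.6923
Step 3: unknown factor x
Product of known-step factors = 55.385
Overall factor = 1.00 × 10^5 particles/mL / (54.9 particles/mL) = 1821.5
x = 1821.5 / 55.385 = 32.9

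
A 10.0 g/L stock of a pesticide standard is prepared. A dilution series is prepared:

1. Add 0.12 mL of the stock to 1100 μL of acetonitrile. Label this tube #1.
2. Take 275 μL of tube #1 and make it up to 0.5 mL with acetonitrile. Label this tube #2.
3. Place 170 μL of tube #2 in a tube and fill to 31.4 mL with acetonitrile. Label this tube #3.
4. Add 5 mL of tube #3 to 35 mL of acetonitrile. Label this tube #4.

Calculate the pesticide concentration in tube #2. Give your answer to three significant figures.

Step 1: 0.12 mL + 1100 μL = 1.22 mL total → factor 1.22/0.12 = 10.167
Step 2: 275 μL brought to 0.5 mL → factor 500/275 = 1.8182
Dilution factor through tube #2 = 10.167 × 1.8182 = 18.485
[tube #2] = 10.0 g/L / 18.485 = 0.541 g/L

0.541 g/L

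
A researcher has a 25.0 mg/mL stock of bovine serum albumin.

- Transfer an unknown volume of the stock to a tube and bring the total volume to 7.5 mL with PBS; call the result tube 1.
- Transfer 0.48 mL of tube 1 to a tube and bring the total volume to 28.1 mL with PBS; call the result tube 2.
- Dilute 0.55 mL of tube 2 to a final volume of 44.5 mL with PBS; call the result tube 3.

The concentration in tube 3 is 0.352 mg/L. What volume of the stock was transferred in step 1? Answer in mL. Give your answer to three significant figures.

0.500 mL

Step 1: v brought to 7.5 mL → factor = 7.5 mL/v
Step 2: 0.48 mL brought to 28.1 mL → factor 28.1/0.48 = 58.542
Step 3: 0.55 mL brought to 44.5 mL → factor 44.5/0.55 = 80.909
Product of known-step factors = 4736.6
Overall factor = 25.0 mg/mL / (0.352 mg/L) = 71023
Step-1 factor = 71023 / 4736.6 = 14.995
v = 7.5 mL / 14.995 = 0.500 mL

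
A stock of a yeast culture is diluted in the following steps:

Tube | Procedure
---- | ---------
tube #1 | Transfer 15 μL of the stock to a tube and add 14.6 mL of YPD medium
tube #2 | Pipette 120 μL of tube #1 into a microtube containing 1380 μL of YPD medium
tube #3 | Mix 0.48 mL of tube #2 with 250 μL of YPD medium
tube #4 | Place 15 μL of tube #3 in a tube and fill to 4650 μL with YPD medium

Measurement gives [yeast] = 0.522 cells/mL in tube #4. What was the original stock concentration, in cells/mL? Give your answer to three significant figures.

Step 1: 15 μL + 14.6 mL = 14615 μL total → factor 14615/15 = 974.33
Step 2: 120 μL + 1380 μL = 1500 μL total → factor 1500/120 = 12.5
Step 3: 0.48 mL + 250 μL = 0.73 mL total → factor 0.73/0.48 = 1.5208
Step 4: 15 μL brought to 4650 μL → factor 4650/15 = 310
Overall dilution factor = 974.33 × 12.5 × 1.5208 × 310 = 5.742 × 10^6
Stock = 0.522 cells/mL × 5.742 × 10^6 = 3.00 × 10^6 cells/mL

3.00 × 10^6 cells/mL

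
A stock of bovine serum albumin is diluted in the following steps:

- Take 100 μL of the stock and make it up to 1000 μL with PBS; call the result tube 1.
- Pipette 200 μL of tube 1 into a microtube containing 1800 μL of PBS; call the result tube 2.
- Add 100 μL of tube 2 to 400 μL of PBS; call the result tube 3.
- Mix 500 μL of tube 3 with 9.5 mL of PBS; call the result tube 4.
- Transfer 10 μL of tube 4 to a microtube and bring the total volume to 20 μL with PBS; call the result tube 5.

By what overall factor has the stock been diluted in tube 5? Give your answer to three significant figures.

Step 1: 100 μL brought to 1000 μL → factor 1000/100 = 10
Step 2: 200 μL + 1800 μL = 2000 μL total → factor 2000/200 = 10
Step 3: 100 μL + 400 μL = 500 μL total → factor 500/100 = 5
Step 4: 500 μL + 9.5 mL = 10000 μL total → factor 10000/500 = 20
Step 5: 10 μL brought to 20 μL → factor 20/10 = 2
Overall dilution factor = 10 × 10 × 5 × 20 × 2 = 20000

2.00 × 10^4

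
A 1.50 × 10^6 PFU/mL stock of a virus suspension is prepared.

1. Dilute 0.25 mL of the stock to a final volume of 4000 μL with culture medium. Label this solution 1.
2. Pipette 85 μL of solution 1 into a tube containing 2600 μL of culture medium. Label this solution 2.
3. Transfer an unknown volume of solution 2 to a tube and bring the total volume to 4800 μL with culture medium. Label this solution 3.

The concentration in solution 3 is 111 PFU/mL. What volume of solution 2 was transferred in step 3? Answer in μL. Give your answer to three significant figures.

180 μL

Step 1: 0.25 mL brought to 4000 μL → factor 4/0.25 = 16
Step 2: 85 μL + 2600 μL = 2685 μL total → factor 2685/85 = 31.588
Step 3: v brought to 4800 μL → factor = 4800 μL/v
Product of known-step factors = 505.41
Overall factor = 1.50 × 10^6 PFU/mL / (111 PFU/mL) = 13514
Step-3 factor = 13514 / 505.41 = 26.738
v = 4800 μL / 26.738 = 180 μL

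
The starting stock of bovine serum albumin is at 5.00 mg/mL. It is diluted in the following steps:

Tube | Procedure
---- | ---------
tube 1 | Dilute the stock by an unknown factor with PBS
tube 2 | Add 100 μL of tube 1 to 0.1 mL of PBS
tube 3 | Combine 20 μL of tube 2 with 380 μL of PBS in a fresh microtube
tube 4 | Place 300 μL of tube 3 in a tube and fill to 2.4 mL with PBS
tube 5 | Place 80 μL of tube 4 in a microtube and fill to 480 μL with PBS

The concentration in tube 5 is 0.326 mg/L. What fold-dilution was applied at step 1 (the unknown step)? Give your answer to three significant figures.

Step 1: unknown factor x
Step 2: 100 μL + 0.1 mL = 200 μL total → factor 200/100 = 2
Step 3: 20 μL + 380 μL = 400 μL total → factor 400/20 = 20
Step 4: 300 μL brought to 2.4 mL → factor 2400/300 = 8
Step 5: 80 μL brought to 480 μL → factor 480/80 = 6
Product of known-step factors = 1920
Overall factor = 5.00 mg/mL / (0.326 mg/L) = 15337
x = 15337 / 1920 = 7.99

7.99-fold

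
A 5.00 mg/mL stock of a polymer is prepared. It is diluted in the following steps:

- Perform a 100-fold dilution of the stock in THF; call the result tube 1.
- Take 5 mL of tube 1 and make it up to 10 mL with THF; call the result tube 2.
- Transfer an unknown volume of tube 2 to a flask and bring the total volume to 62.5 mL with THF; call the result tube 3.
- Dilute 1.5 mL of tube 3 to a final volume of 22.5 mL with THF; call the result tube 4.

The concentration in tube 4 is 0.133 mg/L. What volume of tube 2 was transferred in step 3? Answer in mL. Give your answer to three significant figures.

Step 1: 100-fold → factor 100
Step 2: 5 mL brought to 10 mL → factor 10/5 = 2
Step 3: v brought to 62.5 mL → factor = 62.5 mL/v
Step 4: 1.5 mL brought to 22.5 mL → factor 22.5/1.5 = 15
Product of known-step factors = 3000
Overall factor = 5.00 mg/mL / (0.133 mg/L) = 37594
Step-3 factor = 37594 / 3000 = 12.531
v = 62.5 mL / 12.531 = 4.99 mL

4.99 mL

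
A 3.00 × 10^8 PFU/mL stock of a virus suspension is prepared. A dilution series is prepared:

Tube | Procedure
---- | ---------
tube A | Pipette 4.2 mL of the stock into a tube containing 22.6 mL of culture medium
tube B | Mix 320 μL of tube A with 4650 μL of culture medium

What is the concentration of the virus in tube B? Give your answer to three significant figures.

3.03 × 10^6 PFU/mL

Step 1: 4.2 mL + 22.6 mL = 26.8 mL total → factor 26.8/4.2 = 6.381
Step 2: 320 μL + 4650 μL = 4970 μL total → factor 4970/320 = 15.531
Overall dilution factor = 6.381 × 15.531 = 99.104
Final = 3.00 × 10^8 PFU/mL / 99.104 = 3.03 × 10^6 PFU/mL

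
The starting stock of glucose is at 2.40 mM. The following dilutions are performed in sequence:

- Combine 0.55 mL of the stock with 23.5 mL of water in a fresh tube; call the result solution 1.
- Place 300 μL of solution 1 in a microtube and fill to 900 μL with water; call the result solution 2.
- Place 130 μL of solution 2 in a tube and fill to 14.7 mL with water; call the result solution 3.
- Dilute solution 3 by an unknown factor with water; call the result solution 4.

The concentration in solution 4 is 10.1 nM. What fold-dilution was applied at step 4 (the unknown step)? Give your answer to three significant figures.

16.0-fold

Step 1: 0.55 mL + 23.5 mL = 24.05 mL total → factor 24.05/0.55 = 43.727
Step 2: 300 μL brought to 900 μL → factor 900/300 = 3
Step 3: 130 μL brought to 14.7 mL → factor 14700/130 = 113.08
Step 4: unknown factor x
Product of known-step factors = 14834
Overall factor = 2.40 mM / (10.1 nM) = 2.3762 × 10^5
x = 2.3762 × 10^5 / 14834 = 16.0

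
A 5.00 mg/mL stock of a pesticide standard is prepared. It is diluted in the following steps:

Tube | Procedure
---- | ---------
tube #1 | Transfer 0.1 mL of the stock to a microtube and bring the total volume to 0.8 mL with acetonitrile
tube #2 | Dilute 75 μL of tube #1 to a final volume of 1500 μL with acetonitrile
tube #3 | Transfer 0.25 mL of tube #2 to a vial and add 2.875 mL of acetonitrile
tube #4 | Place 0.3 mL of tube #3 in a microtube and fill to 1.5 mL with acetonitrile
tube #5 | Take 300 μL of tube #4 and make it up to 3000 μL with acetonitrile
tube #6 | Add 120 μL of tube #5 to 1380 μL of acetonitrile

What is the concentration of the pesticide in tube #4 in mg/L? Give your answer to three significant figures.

0.500 mg/L

Step 1: 0.1 mL brought to 0.8 mL → factor 0.8/0.1 = 8
Step 2: 75 μL brought to 1500 μL → factor 1500/75 = 20
Step 3: 0.25 mL + 2.875 mL = 3.125 mL total → factor 3.125/0.25 = 12.5
Step 4: 0.3 mL brought to 1.5 mL → factor 1.5/0.3 = 5
Dilution factor through tube #4 = 8 × 20 × 12.5 × 5 = 10000
[tube #4] = 5.00 mg/mL / 10000 = 0.0005000 mg/mL = 0.500 mg/L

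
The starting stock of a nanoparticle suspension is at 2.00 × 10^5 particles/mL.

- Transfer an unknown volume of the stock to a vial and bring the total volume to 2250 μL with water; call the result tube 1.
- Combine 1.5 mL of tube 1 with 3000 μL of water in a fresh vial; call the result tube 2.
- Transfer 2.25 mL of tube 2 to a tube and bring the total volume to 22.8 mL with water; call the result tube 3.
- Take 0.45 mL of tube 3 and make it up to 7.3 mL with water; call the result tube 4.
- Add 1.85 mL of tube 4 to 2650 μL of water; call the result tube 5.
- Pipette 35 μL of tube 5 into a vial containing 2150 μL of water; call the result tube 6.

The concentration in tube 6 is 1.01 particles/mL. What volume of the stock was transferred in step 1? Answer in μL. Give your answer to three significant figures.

851 μL

Step 1: v brought to 2250 μL → factor = 2250 μL/v
Step 2: 1.5 mL + 3000 μL = 4.5 mL total → factor 4.5/1.5 = 3
Step 3: 2.25 mL brought to 22.8 mL → factor 22.8/2.25 = 10.133
Step 4: 0.45 mL brought to 7.3 mL → factor 7.3/0.45 = 16.222
Step 5: 1.85 mL + 2650 μL = 4.5 mL total → factor 4.5/1.85 = 2.4324
Step 6: 35 μL + 2150 μL = 2185 μL total → factor 2185/35 = 62.429
Product of known-step factors = 74887
Overall factor = 2.00 × 10^5 particles/mL / (1.01 particles/mL) = 1.9802 × 10^5
Step-1 factor = 1.9802 × 10^5 / 74887 = 2.6442
v = 2250 μL / 2.6442 = 851 μL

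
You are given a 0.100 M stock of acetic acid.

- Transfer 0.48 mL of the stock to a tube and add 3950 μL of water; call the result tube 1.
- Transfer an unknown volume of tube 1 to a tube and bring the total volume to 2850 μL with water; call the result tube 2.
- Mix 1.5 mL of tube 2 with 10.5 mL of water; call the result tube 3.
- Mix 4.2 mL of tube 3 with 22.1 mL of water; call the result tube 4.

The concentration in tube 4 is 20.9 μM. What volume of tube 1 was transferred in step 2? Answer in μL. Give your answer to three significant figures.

Step 1: 0.48 mL + 3950 μL = 4.43 mL total → factor 4.43/0.48 = 9.2292
Step 2: v brought to 2850 μL → factor = 2850 μL/v
Step 3: 1.5 mL + 10.5 mL = 12 mL total → factor 12/1.5 = 8
Step 4: 4.2 mL + 22.1 mL = 26.3 mL total → factor 26.3/4.2 = 6.2619
Product of known-step factors = 462.34
Overall factor = 0.100 M / (20.9 μM) = 4784.7
Step-2 factor = 4784.7 / 462.34 = 10.349
v = 2850 μL / 10.349 = 275 μL

275 μL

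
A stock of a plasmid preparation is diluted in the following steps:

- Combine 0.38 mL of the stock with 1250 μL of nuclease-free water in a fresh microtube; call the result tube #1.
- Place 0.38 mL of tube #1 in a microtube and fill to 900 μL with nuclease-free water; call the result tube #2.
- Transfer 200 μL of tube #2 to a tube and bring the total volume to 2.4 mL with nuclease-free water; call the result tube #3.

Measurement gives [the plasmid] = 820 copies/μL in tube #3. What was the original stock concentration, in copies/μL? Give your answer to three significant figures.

1.00 × 10^5 copies/μL

Step 1: 0.38 mL + 1250 μL = 1.63 mL total → factor 1.63/0.38 = 4.2895
Step 2: 0.38 mL brought to 900 μL → factor 0.9/0.38 = 2.3684
Step 3: 200 μL brought to 2.4 mL → factor 2400/200 = 12
Overall dilution factor = 4.2895 × 2.3684 × 12 = 121.91
Stock = 820 copies/μL × 121.91 = 1.00 × 10^5 copies/μL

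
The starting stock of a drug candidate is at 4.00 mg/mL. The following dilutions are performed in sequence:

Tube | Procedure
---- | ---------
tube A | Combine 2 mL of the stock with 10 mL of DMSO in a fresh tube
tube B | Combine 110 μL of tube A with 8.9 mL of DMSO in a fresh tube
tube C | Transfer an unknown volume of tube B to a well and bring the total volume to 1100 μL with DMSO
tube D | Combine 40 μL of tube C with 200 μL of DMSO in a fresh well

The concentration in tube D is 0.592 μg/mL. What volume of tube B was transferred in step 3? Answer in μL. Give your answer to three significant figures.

Step 1: 2 mL + 10 mL = 12 mL total → factor 12/2 = 6
Step 2: 110 μL + 8.9 mL = 9010 μL total → factor 9010/110 = 81.909
Step 3: v brought to 1100 μL → factor = 1100 μL/v
Step 4: 40 μL + 200 μL = 240 μL total → factor 240/40 = 6
Product of known-step factors = 2948.7
Overall factor = 4.00 mg/mL / (0.592 μg/mL) = 6756.8
Step-3 factor = 6756.8 / 2948.7 = 2.2914
v = 1100 μL / 2.2914 = 480 μL

480 μL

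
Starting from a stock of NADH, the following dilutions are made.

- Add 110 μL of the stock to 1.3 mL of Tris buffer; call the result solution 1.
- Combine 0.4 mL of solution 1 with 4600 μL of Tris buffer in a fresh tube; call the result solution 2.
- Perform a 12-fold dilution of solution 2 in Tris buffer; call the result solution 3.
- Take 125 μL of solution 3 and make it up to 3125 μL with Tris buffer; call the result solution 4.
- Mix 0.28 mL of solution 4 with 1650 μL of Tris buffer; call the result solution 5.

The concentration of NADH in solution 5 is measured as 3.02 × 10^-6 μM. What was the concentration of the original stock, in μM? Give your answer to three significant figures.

1.00 μM

Step 1: 110 μL + 1.3 mL = 1410 μL total → factor 1410/110 = 12.818
Step 2: 0.4 mL + 4600 μL = 5 mL total → factor 5/0.4 = 12.5
Step 3: 12-fold → factor 12
Step 4: 125 μL brought to 3125 μL → factor 3125/125 = 25
Step 5: 0.28 mL + 1650 μL = 1.93 mL total → factor 1.93/0.28 = 6.8929
Overall dilution factor = 12.818 × 12.5 × 12 × 25 × 6.8929 = 3.3133 × 10^5
Stock = 3.02 × 10^-6 μM × 3.3133 × 10^5 = 1.00 μM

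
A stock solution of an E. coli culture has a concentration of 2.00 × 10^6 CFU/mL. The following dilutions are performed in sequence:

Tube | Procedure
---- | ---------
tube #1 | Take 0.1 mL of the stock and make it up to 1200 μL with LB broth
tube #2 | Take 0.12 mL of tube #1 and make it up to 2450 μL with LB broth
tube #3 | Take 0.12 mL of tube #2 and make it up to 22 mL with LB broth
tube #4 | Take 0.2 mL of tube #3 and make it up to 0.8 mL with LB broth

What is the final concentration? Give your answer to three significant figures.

11.1 CFU/mL

Step 1: 0.1 mL brought to 1200 μL → factor 1.2/0.1 = 12
Step 2: 0.12 mL brought to 2450 μL → factor 2.45/0.12 = 20.417
Step 3: 0.12 mL brought to 22 mL → factor 22/0.12 = 183.33
Step 4: 0.2 mL brought to 0.8 mL → factor 0.8/0.2 = 4
Overall dilution factor = 12 × 20.417 × 183.33 × 4 = 1.7967 × 10^5
Final = 2.00 × 10^6 CFU/mL / 1.7967 × 10^5 = 11.1 CFU/mL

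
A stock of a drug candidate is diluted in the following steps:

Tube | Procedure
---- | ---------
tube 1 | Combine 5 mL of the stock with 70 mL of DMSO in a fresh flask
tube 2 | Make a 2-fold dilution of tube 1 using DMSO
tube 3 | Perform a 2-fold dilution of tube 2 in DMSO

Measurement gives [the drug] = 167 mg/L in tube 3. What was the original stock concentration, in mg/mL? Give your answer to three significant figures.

Step 1: 5 mL + 70 mL = 75 mL total → factor 75/5 = 15
Step 2: 2-fold → factor 2
Step 3: 2-fold → factor 2
Overall dilution factor = 15 × 2 × 2 = 60
Stock = 167 mg/L × 60 = 1.002 × 10^4 mg/L = 10.0 mg/mL

10.0 mg/mL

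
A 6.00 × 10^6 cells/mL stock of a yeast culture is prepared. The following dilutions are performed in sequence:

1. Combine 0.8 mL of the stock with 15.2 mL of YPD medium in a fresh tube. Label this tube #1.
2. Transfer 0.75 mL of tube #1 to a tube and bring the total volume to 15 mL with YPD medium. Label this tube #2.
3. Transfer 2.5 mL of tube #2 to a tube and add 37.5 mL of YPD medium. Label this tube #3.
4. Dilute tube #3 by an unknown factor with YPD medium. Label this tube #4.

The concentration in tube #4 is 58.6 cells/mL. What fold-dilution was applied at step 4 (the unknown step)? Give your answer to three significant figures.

Step 1: 0.8 mL + 15.2 mL = 16 mL total → factor 16/0.8 = 20
Step 2: 0.75 mL brought to 15 mL → factor 15/0.75 = 20
Step 3: 2.5 mL + 37.5 mL = 40 mL total → factor 40/2.5 = 16
Step 4: unknown factor x
Product of known-step factors = 6400
Overall factor = 6.00 × 10^6 cells/mL / (58.6 cells/mL) = 1.0239 × 10^5
x = 1.0239 × 10^5 / 6400 = 16.0

16.0-fold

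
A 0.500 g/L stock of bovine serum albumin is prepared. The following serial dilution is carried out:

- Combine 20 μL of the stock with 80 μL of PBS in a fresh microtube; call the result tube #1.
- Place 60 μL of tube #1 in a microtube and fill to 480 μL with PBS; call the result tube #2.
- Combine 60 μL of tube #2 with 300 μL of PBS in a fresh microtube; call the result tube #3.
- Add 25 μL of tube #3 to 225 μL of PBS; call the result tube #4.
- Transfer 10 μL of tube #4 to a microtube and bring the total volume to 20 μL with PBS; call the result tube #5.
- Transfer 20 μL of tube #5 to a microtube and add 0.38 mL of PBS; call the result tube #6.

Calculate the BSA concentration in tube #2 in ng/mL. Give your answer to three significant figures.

Step 1: 20 μL + 80 μL = 100 μL total → factor 100/20 = 5
Step 2: 60 μL brought to 480 μL → factor 480/60 = 8
Dilution factor through tube #2 = 5 × 8 = 40
[tube #2] = 0.500 g/L / 40 = 0.01250 g/L = 1.25 × 10^4 ng/mL

1.25 × 10^4 ng/mL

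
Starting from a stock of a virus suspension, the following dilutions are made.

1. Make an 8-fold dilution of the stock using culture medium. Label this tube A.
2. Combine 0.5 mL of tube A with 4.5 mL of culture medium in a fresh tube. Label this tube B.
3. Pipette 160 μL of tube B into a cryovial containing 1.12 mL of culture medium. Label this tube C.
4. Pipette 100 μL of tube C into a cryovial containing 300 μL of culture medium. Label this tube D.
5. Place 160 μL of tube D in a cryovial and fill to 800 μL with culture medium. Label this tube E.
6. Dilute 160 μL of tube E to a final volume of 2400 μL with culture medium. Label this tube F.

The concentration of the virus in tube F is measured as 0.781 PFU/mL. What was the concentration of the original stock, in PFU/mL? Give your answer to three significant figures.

Step 1: 8-fold → factor 8
Step 2: 0.5 mL + 4.5 mL = 5 mL total → factor 5/0.5 = 10
Step 3: 160 μL + 1.12 mL = 1280 μL total → factor 1280/160 = 8
Step 4: 100 μL + 300 μL = 400 μL total → factor 400/100 = 4
Step 5: 160 μL brought to 800 μL → factor 800/160 = 5
Step 6: 160 μL brought to 2400 μL → factor 2400/160 = 15
Overall dilution factor = 8 × 10 × 8 × 4 × 5 × 15 = 1.92 × 10^5
Stock = 0.781 PFU/mL × 1.92 × 10^5 = 1.50 × 10^5 PFU/mL

1.50 × 10^5 PFU/mL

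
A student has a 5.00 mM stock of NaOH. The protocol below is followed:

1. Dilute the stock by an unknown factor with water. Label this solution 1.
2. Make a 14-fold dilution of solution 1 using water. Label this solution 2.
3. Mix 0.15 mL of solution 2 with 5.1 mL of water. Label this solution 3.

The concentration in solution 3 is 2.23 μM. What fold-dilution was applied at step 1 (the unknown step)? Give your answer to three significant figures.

Step 1: unknown factor x
Step 2: 14-fold → factor 14
Step 3: 0.15 mL + 5.1 mL = 5.25 mL total → factor 5.25/0.15 = 35
Product of known-step factors = 490
Overall factor = 5.00 mM / (2.23 μM) = 2242.2
x = 2242.2 / 490 = 4.58

4.58-fold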